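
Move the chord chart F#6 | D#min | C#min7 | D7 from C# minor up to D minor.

G6 Emin Dmin7 Eb7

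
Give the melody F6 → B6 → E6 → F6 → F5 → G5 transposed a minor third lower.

D6 G#6 C#6 D6 D5 E5

F6 down a minor third is D6.
B6: a third down reaches G, and 3 semitones makes it G#6.
E6: a third down reaches C, and 3 semitones makes it C#6.
A minor third down from F6 gives D6.
F5 down a minor third is D5.
G5 down a minor third is E5.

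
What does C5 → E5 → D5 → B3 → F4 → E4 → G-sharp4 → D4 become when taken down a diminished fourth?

G#4 B#4 A#4 F##3 C#4 B#3 D##4 A#3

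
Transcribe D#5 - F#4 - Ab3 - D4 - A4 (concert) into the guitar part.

The guitar sounds a perfect octave below written, so the written part must be a perfect octave above concert — transpose each note up.
D#5 becomes D#6
F#4 becomes F#5
Ab3 becomes Ab4
D4 becomes D5
A4 becomes A5

D#6 F#5 Ab4 D5 A5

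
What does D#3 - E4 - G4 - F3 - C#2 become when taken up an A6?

B##3 C##5 E#5 D#4 A##2

An augmented sixth up from D#3 gives B##3.
E4: a sixth up reaches C, and 10 semitones makes it C##5.
G4 up an augmented sixth is E#5.
F3: a sixth up reaches D, and 10 semitones makes it D#4.
C#2 up an augmented sixth is A##2.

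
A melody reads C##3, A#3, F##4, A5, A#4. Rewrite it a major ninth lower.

B#1 G#2 E#3 G4 G#3

C##3 down a major ninth is B#1.
A major ninth down from A#3 gives G#2.
F##4: a ninth down reaches E, and 14 semitones makes it E#3.
A5: a ninth down reaches G, and 14 semitones makes it G4.
A major ninth down from A#4 gives G#3.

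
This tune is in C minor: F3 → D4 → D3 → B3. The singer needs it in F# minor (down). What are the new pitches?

B2 G#3 G#2 E#3

From C down to F# is a diminished fifth; apply that to each pitch.
F3 -> B2
D4 -> G#3
D3 -> G#2
B3 -> E#3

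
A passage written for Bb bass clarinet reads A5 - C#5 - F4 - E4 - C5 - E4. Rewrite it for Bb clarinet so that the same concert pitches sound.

A4 C#4 F3 E3 C4 E3

First find concert pitch: the Bb bass clarinet sounds a major ninth below written, so A5 C#5 F4 E4 C5 E4 sounds G4 B3 Eb3 D3 Bb3 D3.
Then write for Bb clarinet: it sounds a major second below written, so the part must be a major second above concert.
G4 → A4
B3 → C#4
Eb3 → F3
D3 → E3
Bb3 → C4
D3 → E3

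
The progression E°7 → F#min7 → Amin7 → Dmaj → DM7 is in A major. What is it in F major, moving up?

A major up to F major is a minor sixth; each chord root moves by that interval while the quality stays the same.
E°7: root E up a minor sixth → C, giving C°7.
F#min7: root F# up a minor sixth → D, giving Dmin7.
Amin7: root A up a minor sixth → F, giving Fmin7.
Dmaj: root D up a minor sixth → Bb, giving Bbmaj.
DM7: root D up a minor sixth → Bb, giving BbM7.

C°7 Dmin7 Fmin7 Bbmaj BbM7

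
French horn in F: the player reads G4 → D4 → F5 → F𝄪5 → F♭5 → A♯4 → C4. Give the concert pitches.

C4 G3 Bb4 B#4 Bbb4 D#4 F3

Written C4 on the French horn in F sounds as F3, a perfect fifth lower; apply that shift to every note.
G4 gives C4
D4 gives G3
F5 gives Bb4
F##5 gives B#4
Fb5 gives Bbb4
A#4 gives D#4
C4 gives F3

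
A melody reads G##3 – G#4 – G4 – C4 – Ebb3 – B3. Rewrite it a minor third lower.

G##3 becomes E##3
G#4 becomes E#4
G4 becomes E4
C4 becomes A3
Ebb3 becomes Cb3
B3 becomes G#3

E##3 E#4 E4 A3 Cb3 G#3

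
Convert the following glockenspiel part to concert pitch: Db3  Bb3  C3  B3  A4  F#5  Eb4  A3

Written C4 on the glockenspiel sounds as C6, a perfect fifteenth higher; apply that shift to every note.
Db3 → Db5
Bb3 → Bb5
C3 → C5
B3 → B5
A4 → A6
F#5 → F#7
Eb4 → Eb6
A3 → A5

Db5 Bb5 C5 B5 A6 F#7 Eb6 A5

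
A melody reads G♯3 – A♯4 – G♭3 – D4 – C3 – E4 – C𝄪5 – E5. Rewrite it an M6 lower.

B2 C#4 Bbb2 F3 Eb2 G3 E#4 G4

G#3 -> B2
A#4 -> C#4
Gb3 -> Bbb2
D4 -> F3
C3 -> Eb2
E4 -> G3
C##5 -> E#4
E5 -> G4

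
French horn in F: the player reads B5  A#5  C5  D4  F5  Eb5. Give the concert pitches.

Written C4 on the French horn in F sounds as F3, a perfect fifth lower; apply that shift to every note.
B5 to E5
A#5 to D#5
C5 to F4
D4 to G3
F5 to Bb4
Eb5 to Ab4

E5 D#5 F4 G3 Bb4 Ab4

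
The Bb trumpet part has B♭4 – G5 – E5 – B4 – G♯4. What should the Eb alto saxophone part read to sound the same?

F5 D6 B5 F#5 D#5

First find concert pitch: the Bb trumpet sounds a major second below written, so B♭4 G5 E5 B4 G♯4 sounds Ab4 F5 D5 A4 F#4.
Then write for Eb alto saxophone: it sounds a major sixth below written, so the part must be a major sixth above concert.
Ab4 → F5
F5 → D6
D5 → B5
A4 → F#5
F#4 → D#5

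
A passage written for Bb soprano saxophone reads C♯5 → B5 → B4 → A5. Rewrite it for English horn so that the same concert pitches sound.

First find concert pitch: the Bb soprano saxophone sounds a major second below written, so C♯5 B5 B4 A5 sounds B4 A5 A4 G5.
Then write for English horn: it sounds a perfect fifth below written, so the part must be a perfect fifth above concert.
B4 → F#5
A5 → E6
A4 → E5
G5 → D6

F#5 E6 E5 D6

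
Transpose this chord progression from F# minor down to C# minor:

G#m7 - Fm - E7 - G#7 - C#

F# minor down to C# minor is a perfect fourth; each chord root moves by that interval while the quality stays the same.
G#m7: root G# down a perfect fourth → D#, giving D#m7.
Fm: root F down a perfect fourth → C, giving Cm.
E7: root E down a perfect fourth → B, giving B7.
G#7: root G# down a perfect fourth → D#, giving D#7.
C#: root C# down a perfect fourth → G#, giving G#.

D#m7 Cm B7 D#7 G#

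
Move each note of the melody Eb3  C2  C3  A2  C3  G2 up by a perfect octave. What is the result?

Eb4 C3 C4 A3 C4 G3

Eb3 up a perfect octave is Eb4.
C2: an octave up reaches C, and 12 semitones makes it C3.
A perfect octave up from C3 gives C4.
A2 up a perfect octave is A3.
A perfect octave up from C3 gives C4.
G2 up a perfect octave is G3.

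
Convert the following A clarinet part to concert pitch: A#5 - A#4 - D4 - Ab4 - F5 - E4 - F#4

F##5 F##4 B3 F4 D5 C#4 D#4

The A clarinet sounds a minor third below written, so transpose each written note down a minor third.
A#5 → F##5
A#4 → F##4
D4 → B3
Ab4 → F4
F5 → D5
E4 → C#4
F#4 → D#4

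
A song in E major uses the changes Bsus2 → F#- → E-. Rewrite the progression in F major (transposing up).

Csus2 G- F-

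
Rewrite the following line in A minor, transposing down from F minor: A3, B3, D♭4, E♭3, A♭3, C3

F minor to A minor down is a minor sixth, so every note moves down by that interval.
A3 becomes C#3
B3 becomes D#3
Db4 becomes F3
Eb3 becomes G2
Ab3 becomes C3
C3 becomes E2

C#3 D#3 F3 G2 C3 E2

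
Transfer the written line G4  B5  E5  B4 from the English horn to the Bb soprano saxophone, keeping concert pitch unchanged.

First find concert pitch: the English horn sounds a perfect fifth below written, so G4 B5 E5 B4 sounds C4 E5 A4 E4.
Then write for Bb soprano saxophone: it sounds a major second below written, so the part must be a major second above concert.
C4 → D4
E5 → F#5
A4 → B4
E4 → F#4

D4 F#5 B4 F#4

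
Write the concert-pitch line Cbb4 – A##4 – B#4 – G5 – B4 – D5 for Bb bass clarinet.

The Bb bass clarinet sounds a major ninth below written, so the written part must be a major ninth above concert — transpose each note up.
Cbb4 to Dbb5
A##4 to B##5
B#4 to C##6
G5 to A6
B4 to C#6
D5 to E6

Dbb5 B##5 C##6 A6 C#6 E6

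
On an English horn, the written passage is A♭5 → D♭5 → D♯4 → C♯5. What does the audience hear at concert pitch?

Written C4 on the English horn sounds as F3, a perfect fifth lower; apply that shift to every note.
Ab5 -> Db5
Db5 -> Gb4
D#4 -> G#3
C#5 -> F#4

Db5 Gb4 G#3 F#4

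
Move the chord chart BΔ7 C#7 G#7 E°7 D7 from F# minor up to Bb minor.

EbΔ7 F7 C7 Ab°7 Gb7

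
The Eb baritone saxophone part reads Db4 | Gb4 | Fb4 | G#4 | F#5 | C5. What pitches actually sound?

The Eb baritone saxophone sounds a major thirteenth below written, so transpose each written note down a major thirteenth.
Db4 → Fb2
Gb4 → Bbb2
Fb4 → Abb2
G#4 → B2
F#5 → A3
C5 → Eb3

Fb2 Bbb2 Abb2 B2 A3 Eb3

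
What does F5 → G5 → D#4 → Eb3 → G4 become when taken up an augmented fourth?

F5 -> B5
G5 -> C#6
D#4 -> G##4
Eb3 -> A3
G4 -> C#5

B5 C#6 G##4 A3 C#5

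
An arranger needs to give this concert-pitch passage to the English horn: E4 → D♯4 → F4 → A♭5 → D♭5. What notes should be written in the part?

The English horn sounds a perfect fifth below written, so the written part must be a perfect fifth above concert — transpose each note up.
E4 to B4
D#4 to A#4
F4 to C5
Ab5 to Eb6
Db5 to Ab5

B4 A#4 C5 Eb6 Ab5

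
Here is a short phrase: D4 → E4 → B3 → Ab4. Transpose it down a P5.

G3 A3 E3 Db4

D4 down a perfect fifth is G3.
E4: a fifth down reaches A, and 7 semitones makes it A3.
A perfect fifth down from B3 gives E3.
Ab4: a fifth down reaches D, and 7 semitones makes it Db4.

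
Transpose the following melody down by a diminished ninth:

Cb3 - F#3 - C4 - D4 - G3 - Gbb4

B1 E##2 B#2 C##3 F##2 F3

Cb3 gives B1
F#3 gives E##2
C4 gives B#2
D4 gives C##3
G3 gives F##2
Gbb4 gives F3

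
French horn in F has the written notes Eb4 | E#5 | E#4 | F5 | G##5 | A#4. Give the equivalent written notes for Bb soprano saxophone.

Bb3 B#4 B#3 C5 D##5 E#4

First find concert pitch: the French horn in F sounds a perfect fifth below written, so Eb4 E#5 E#4 F5 G##5 A#4 sounds Ab3 A#4 A#3 Bb4 C##5 D#4.
Then write for Bb soprano saxophone: it sounds a major second below written, so the part must be a major second above concert.
Ab3 → Bb3
A#4 → B#4
A#3 → B#3
Bb4 → C5
C##5 → D##5
D#4 → E#4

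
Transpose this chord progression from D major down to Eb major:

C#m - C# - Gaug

Dm D Abaug

D major down to Eb major is a major seventh; each chord root moves by that interval while the quality stays the same.
C#m: root C# down a major seventh → D, giving Dm.
C#: root C# down a major seventh → D, giving D.
Gaug: root G down a major seventh → Ab, giving Abaug.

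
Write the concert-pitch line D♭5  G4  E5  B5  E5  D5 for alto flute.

Written C4 sounds as G3 on the alto flute, so concert pitches are written a perfect fourth up.
Db5 to Gb5
G4 to C5
E5 to A5
B5 to E6
E5 to A5
D5 to G5

Gb5 C5 A5 E6 A5 G5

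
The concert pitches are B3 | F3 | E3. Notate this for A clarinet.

D4 Ab3 G3

The A clarinet sounds a minor third below written, so the written part must be a minor third above concert — transpose each note up.
B3 gives D4
F3 gives Ab3
E3 gives G3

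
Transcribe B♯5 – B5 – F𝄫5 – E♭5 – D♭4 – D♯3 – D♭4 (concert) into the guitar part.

B#6 B6 Fbb6 Eb6 Db5 D#4 Db5

Written C4 sounds as C3 on the guitar, so concert pitches are written a perfect octave up.
B#5 → B#6
B5 → B6
Fbb5 → Fbb6
Eb5 → Eb6
Db4 → Db5
D#3 → D#4
Db4 → Db5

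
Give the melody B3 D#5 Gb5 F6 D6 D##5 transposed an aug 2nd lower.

Ab3 C5 Fbb5 Ebb6 Cb6 C#5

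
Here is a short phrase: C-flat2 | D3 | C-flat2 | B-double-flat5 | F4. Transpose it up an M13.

Ab3 B4 Ab3 Gb7 D6

A major thirteenth up from Cb2 gives Ab3.
D3: a thirteenth up reaches B, and 21 semitones makes it B4.
Cb2 up a major thirteenth is Ab3.
Bbb5: a thirteenth up reaches G, and 21 semitones makes it Gb7.
A major thirteenth up from F4 gives D6.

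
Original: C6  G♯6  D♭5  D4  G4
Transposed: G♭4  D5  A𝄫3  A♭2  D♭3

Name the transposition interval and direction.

down an augmented eleventh

From C6 to Gb4 is 11 letter names — an eleventh of some quality.
Gb4 to C6 is 18 semitones, which makes it an augmented eleventh; the second version is lower, so the direction is down.
Checking another pair — G4 → Db3 — gives the same interval.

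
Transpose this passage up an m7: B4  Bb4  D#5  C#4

B4 to A5
Bb4 to Ab5
D#5 to C#6
C#4 to B4

A5 Ab5 C#6 B4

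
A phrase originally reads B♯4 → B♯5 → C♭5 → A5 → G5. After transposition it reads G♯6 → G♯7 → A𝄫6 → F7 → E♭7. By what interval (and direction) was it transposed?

From B#4 to G#6 is 13 letter names — a thirteenth of some quality.
B#4 to G#6 is 20 semitones, which makes it a minor thirteenth; the second version is higher, so the direction is up.
Checking another pair — G5 → Eb7 — gives the same interval.

up a minor thirteenth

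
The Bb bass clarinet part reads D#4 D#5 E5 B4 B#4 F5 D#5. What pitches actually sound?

Written C4 on the Bb bass clarinet sounds as Bb2, a major ninth lower; apply that shift to every note.
D#4 to C#3
D#5 to C#4
E5 to D4
B4 to A3
B#4 to A#3
F5 to Eb4
D#5 to C#4

C#3 C#4 D4 A3 A#3 Eb4 C#4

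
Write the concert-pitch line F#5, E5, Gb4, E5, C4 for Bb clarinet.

G#5 F#5 Ab4 F#5 D4

Written C4 sounds as Bb3 on the Bb clarinet, so concert pitches are written a major second up.
F#5 -> G#5
E5 -> F#5
Gb4 -> Ab4
E5 -> F#5
C4 -> D4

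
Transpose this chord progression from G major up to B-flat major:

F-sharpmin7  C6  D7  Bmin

Amin7 Eb6 F7 Dmin

G major up to B-flat major is a minor third; each chord root moves by that interval while the quality stays the same.
F-sharpmin7: root F-sharp up a minor third → A, giving Amin7.
C6: root C up a minor third → Eb, giving Eb6.
D7: root D up a minor third → F, giving F7.
Bmin: root B up a minor third → D, giving Dmin.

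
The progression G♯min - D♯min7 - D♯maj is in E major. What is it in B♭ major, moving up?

Dmin Amin7 Amaj

E major up to B♭ major is a diminished fifth; each chord root moves by that interval while the quality stays the same.
G♯min: root G♯ up a diminished fifth → D, giving Dmin.
D♯min7: root D♯ up a diminished fifth → A, giving Amin7.
D♯maj: root D♯ up a diminished fifth → A, giving Amaj.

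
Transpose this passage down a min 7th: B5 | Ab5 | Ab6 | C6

B5: a seventh down reaches C, and 10 semitones makes it C#5.
A minor seventh down from Ab5 gives Bb4.
Ab6 down a minor seventh is Bb5.
C6: a seventh down reaches D, and 10 semitones makes it D5.

C#5 Bb4 Bb5 D5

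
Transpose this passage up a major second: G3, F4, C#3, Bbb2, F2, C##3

A3 G4 D#3 Cb3 G2 D##3

G3 -> A3
F4 -> G4
C#3 -> D#3
Bbb2 -> Cb3
F2 -> G2
C##3 -> D##3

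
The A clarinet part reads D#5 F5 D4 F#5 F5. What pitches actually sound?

B#4 D5 B3 D#5 D5

The A clarinet sounds a minor third below written, so transpose each written note down a minor third.
D#5 gives B#4
F5 gives D5
D4 gives B3
F#5 gives D#5
F5 gives D5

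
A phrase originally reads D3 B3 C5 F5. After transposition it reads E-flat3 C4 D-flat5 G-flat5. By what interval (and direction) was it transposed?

up a minor second

Take the first pair: D3 → Eb3. D to E spans 2 letter names, so the interval is some kind of second.
D3 to Eb3 is 1 semitone, which makes it a minor second; the second version is higher, so the direction is up.
Checking another pair — F5 → Gb5 — gives the same interval.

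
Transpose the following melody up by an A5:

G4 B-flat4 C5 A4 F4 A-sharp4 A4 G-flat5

D#5 F#5 G#5 E#5 C#5 E##5 E#5 D6

G4 becomes D#5
Bb4 becomes F#5
C5 becomes G#5
A4 becomes E#5
F4 becomes C#5
A#4 becomes E##5
A4 becomes E#5
Gb5 becomes D6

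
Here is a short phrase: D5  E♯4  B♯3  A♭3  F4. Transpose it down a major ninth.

D5: a ninth down reaches C, and 14 semitones makes it C4.
E#4: a ninth down reaches D, and 14 semitones makes it D#3.
A major ninth down from B#3 gives A#2.
Ab3 down a major ninth is Gb2.
A major ninth down from F4 gives Eb3.

C4 D#3 A#2 Gb2 Eb3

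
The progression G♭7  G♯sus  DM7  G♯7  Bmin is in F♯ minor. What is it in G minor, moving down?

Abb7 Asus EbM7 A7 Cmin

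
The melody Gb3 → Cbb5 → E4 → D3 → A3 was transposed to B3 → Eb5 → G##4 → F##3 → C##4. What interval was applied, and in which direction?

up an augmented third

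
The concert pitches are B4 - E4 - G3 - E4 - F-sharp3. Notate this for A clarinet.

Written C4 sounds as A3 on the A clarinet, so concert pitches are written a minor third up.
B4 -> D5
E4 -> G4
G3 -> Bb3
E4 -> G4
F#3 -> A3

D5 G4 Bb3 G4 A3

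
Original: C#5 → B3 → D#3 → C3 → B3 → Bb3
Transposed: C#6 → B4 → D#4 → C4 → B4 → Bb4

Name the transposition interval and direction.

Take the first pair: C#5 → C#6. C to C spans 8 letter names, so the interval is some kind of octave.
C#5 to C#6 is 12 semitones, which makes it a perfect octave; the second version is higher, so the direction is up.
Checking another pair — Bb3 → Bb4 — gives the same interval.

up a perfect octave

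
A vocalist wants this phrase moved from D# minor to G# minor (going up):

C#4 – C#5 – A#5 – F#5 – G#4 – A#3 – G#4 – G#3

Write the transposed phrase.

From D# up to G# is a perfect fourth; apply that to each pitch.
C#4 → F#4
C#5 → F#5
A#5 → D#6
F#5 → B5
G#4 → C#5
A#3 → D#4
G#4 → C#5
G#3 → C#4

F#4 F#5 D#6 B5 C#5 D#4 C#5 C#4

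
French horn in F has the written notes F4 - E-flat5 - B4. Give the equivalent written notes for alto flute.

Eb4 Db5 A4

First find concert pitch: the French horn in F sounds a perfect fifth below written, so F4 E-flat5 B4 sounds Bb3 Ab4 E4.
Then write for alto flute: it sounds a perfect fourth below written, so the part must be a perfect fourth above concert.
Bb3 → Eb4
Ab4 → Db5
E4 → A4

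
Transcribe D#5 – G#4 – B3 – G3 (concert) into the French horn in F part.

Written C4 sounds as F3 on the French horn in F, so concert pitches are written a perfect fifth up.
D#5 -> A#5
G#4 -> D#5
B3 -> F#4
G3 -> D4

A#5 D#5 F#4 D4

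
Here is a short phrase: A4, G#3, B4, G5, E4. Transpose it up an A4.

A4 becomes D#5
G#3 becomes C##4
B4 becomes E#5
G5 becomes C#6
E4 becomes A#4

D#5 C##4 E#5 C#6 A#4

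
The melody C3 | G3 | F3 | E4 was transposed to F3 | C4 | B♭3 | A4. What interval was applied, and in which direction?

up a perfect fourth

From C3 to F3 is 4 letter names — a fourth of some quality.
C3 to F3 is 5 semitones, which makes it a perfect fourth; the second version is higher, so the direction is up.
Checking another pair — E4 → A4 — gives the same interval.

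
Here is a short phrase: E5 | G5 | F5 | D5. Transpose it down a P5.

A4 C5 Bb4 G4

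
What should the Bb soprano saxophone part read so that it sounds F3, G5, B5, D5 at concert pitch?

G3 A5 C#6 E5

The Bb soprano saxophone sounds a major second below written, so the written part must be a major second above concert — transpose each note up.
F3 gives G3
G5 gives A5
B5 gives C#6
D5 gives E5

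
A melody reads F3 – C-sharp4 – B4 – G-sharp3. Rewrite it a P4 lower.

F3 becomes C3
C#4 becomes G#3
B4 becomes F#4
G#3 becomes D#3

C3 G#3 F#4 D#3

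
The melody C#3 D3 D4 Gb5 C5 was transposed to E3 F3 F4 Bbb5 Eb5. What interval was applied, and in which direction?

up a minor third

From C#3 to E3 is 3 letter names — a third of some quality.
C#3 to E3 is 3 semitones, which makes it a minor third; the second version is higher, so the direction is up.
Checking another pair — C5 → Eb5 — gives the same interval.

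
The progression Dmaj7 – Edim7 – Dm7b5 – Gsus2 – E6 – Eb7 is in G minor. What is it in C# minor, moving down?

G minor down to C# minor is a diminished fifth; each chord root moves by that interval while the quality stays the same.
Dmaj7: root D down a diminished fifth → G#, giving G#maj7.
Edim7: root E down a diminished fifth → A#, giving A#dim7.
Dm7b5: root D down a diminished fifth → G#, giving G#m7b5.
Gsus2: root G down a diminished fifth → C#, giving C#sus2.
E6: root E down a diminished fifth → A#, giving A#6.
Eb7: root Eb down a diminished fifth → A, giving A7.

G#maj7 A#dim7 G#m7b5 C#sus2 A#6 A7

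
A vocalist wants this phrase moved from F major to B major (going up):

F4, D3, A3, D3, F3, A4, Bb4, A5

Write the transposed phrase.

F major to B major up is an augmented fourth, so every note moves up by that interval.
F4 becomes B4
D3 becomes G#3
A3 becomes D#4
D3 becomes G#3
F3 becomes B3
A4 becomes D#5
Bb4 becomes E5
A5 becomes D#6

B4 G#3 D#4 G#3 B3 D#5 E5 D#6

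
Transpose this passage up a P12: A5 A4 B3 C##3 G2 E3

E7 E6 F#5 G##4 D4 B4

A5 up a perfect twelfth is E7.
A perfect twelfth up from A4 gives E6.
A perfect twelfth up from B3 gives F#5.
C##3 up a perfect twelfth is G##4.
G2 up a perfect twelfth is D4.
A perfect twelfth up from E3 gives B4.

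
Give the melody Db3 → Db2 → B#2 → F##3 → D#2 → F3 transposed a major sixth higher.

Bb3 Bb2 G##3 D##4 B#2 D4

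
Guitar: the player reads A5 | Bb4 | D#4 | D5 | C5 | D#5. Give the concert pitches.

The guitar sounds a perfect octave below written, so transpose each written note down a perfect octave.
A5 gives A4
Bb4 gives Bb3
D#4 gives D#3
D5 gives D4
C5 gives C4
D#5 gives D#4

A4 Bb3 D#3 D4 C4 D#4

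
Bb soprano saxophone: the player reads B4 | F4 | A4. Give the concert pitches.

Written C4 on the Bb soprano saxophone sounds as Bb3, a major second lower; apply that shift to every note.
B4 → A4
F4 → Eb4
A4 → G4

A4 Eb4 G4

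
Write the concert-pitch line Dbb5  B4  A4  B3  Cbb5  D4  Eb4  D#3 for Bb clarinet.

Ebb5 C#5 B4 C#4 Dbb5 E4 F4 E#3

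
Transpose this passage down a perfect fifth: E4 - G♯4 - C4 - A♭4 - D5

E4 gives A3
G#4 gives C#4
C4 gives F3
Ab4 gives Db4
D5 gives G4

A3 C#4 F3 Db4 G4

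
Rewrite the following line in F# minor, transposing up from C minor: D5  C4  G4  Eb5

C minor to F# minor up is an augmented fourth, so every note moves up by that interval.
D5 becomes G#5
C4 becomes F#4
G4 becomes C#5
Eb5 becomes A5

G#5 F#4 C#5 A5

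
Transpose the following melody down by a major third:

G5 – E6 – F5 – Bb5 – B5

Eb5 C6 Db5 Gb5 G5

A major third down from G5 gives Eb5.
E6 down a major third is C6.
A major third down from F5 gives Db5.
A major third down from Bb5 gives Gb5.
A major third down from B5 gives G5.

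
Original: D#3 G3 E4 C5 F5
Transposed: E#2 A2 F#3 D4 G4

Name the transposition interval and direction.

down a minor seventh

Take the first pair: D#3 → E#2. D to E spans 7 letter names, so the interval is some kind of seventh.
E#2 to D#3 is 10 semitones, which makes it a minor seventh; the second version is lower, so the direction is down.
Checking another pair — F5 → G4 — gives the same interval.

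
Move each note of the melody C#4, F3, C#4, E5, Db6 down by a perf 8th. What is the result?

C#4 -> C#3
F3 -> F2
C#4 -> C#3
E5 -> E4
Db6 -> Db5

C#3 F2 C#3 E4 Db5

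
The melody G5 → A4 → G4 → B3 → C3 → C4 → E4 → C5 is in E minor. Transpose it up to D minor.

F6 G5 F5 A4 Bb3 Bb4 D5 Bb5

From E up to D is a minor seventh; apply that to each pitch.
G5 gives F6
A4 gives G5
G4 gives F5
B3 gives A4
C3 gives Bb3
C4 gives Bb4
E4 gives D5
C5 gives Bb5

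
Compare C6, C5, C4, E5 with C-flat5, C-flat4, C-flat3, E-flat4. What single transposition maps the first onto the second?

down an augmented octave

Take the first pair: C6 → Cb5. C to C spans 8 letter names, so the interval is some kind of octave.
Cb5 to C6 is 13 semitones, which makes it an augmented octave; the second version is lower, so the direction is down.
Checking another pair — E5 → Eb4 — gives the same interval.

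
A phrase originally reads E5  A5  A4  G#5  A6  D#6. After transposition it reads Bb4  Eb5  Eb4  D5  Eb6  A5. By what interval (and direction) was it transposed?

down an augmented fourth

Take the first pair: E5 → Bb4. E to B spans 4 letter names, so the interval is some kind of fourth.
Bb4 to E5 is 6 semitones, which makes it an augmented fourth; the second version is lower, so the direction is down.
Checking another pair — D#6 → A5 — gives the same interval.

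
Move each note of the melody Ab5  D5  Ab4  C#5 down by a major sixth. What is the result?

Cb5 F4 Cb4 E4

A major sixth down from Ab5 gives Cb5.
D5 down a major sixth is F4.
Ab4 down a major sixth is Cb4.
C#5: a sixth down reaches E, and 9 semitones makes it E4.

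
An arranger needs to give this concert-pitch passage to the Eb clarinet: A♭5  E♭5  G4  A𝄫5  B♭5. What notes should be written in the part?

F5 C5 E4 Fb5 G5

The Eb clarinet sounds a minor third above written, so the written part must be a minor third below concert — transpose each note down.
Ab5 gives F5
Eb5 gives C5
G4 gives E4
Abb5 gives Fb5
Bb5 gives G5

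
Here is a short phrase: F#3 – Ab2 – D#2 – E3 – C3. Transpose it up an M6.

D#4 F3 B#2 C#4 A3

F#3 → D#4
Ab2 → F3
D#2 → B#2
E3 → C#4
C3 → A3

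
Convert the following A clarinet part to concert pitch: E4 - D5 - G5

Written C4 on the A clarinet sounds as A3, a minor third lower; apply that shift to every note.
E4 gives C#4
D5 gives B4
G5 gives E5

C#4 B4 E5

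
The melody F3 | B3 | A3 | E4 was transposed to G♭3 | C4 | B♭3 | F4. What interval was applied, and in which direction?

up a minor second

Take the first pair: F3 → Gb3. F to G spans 2 letter names, so the interval is some kind of second.
F3 to Gb3 is 1 semitone, which makes it a minor second; the second version is higher, so the direction is up.
Checking another pair — E4 → F4 — gives the same interval.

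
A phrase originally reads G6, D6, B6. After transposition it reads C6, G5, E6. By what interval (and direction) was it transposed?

down a perfect fifth

From G6 to C6 is 5 letter names — a fifth of some quality.
C6 to G6 is 7 semitones, which makes it a perfect fifth; the second version is lower, so the direction is down.
Checking another pair — B6 → E6 — gives the same interval.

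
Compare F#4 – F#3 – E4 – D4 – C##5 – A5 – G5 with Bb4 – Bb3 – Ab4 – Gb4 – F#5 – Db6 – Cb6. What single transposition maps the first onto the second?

up a diminished fourth

Take the first pair: F#4 → Bb4. F to B spans 4 letter names, so the interval is some kind of fourth.
F#4 to Bb4 is 4 semitones, which makes it a diminished fourth; the second version is higher, so the direction is up.
Checking another pair — G5 → Cb6 — gives the same interval.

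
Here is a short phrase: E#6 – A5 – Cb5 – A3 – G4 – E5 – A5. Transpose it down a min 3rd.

E#6 down a minor third is C##6.
A minor third down from A5 gives F#5.
A minor third down from Cb5 gives Ab4.
A3: a third down reaches F, and 3 semitones makes it F#3.
G4: a third down reaches E, and 3 semitones makes it E4.
A minor third down from E5 gives C#5.
A5 down a minor third is F#5.

C##6 F#5 Ab4 F#3 E4 C#5 F#5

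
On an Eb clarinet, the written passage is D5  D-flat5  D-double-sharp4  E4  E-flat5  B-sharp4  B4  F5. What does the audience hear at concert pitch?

F5 Fb5 F##4 G4 Gb5 D#5 D5 Ab5

The Eb clarinet sounds a minor third above written, so transpose each written note up a minor third.
D5 to F5
Db5 to Fb5
D##4 to F##4
E4 to G4
Eb5 to Gb5
B#4 to D#5
B4 to D5
F5 to Ab5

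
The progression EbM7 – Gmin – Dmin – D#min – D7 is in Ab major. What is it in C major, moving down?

GM7 Bmin F#min F##min F#7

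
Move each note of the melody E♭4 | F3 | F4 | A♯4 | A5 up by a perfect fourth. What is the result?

Ab4 Bb3 Bb4 D#5 D6

Eb4 up a perfect fourth is Ab4.
A perfect fourth up from F3 gives Bb3.
F4: a fourth up reaches B, and 5 semitones makes it Bb4.
A#4 up a perfect fourth is D#5.
A perfect fourth up from A5 gives D6.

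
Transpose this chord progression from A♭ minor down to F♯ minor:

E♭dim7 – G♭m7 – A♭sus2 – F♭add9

C#dim7 Em7 F#sus2 Dadd9

A♭ minor down to F♯ minor is a diminished third; each chord root moves by that interval while the quality stays the same.
E♭dim7: root E♭ down a diminished third → C#, giving C#dim7.
G♭m7: root G♭ down a diminished third → E, giving Em7.
A♭sus2: root A♭ down a diminished third → F#, giving F#sus2.
F♭add9: root F♭ down a diminished third → D, giving Dadd9.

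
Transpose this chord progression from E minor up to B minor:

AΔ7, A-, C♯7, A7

EΔ7 E- G#7 E7

E minor up to B minor is a perfect fifth; each chord root moves by that interval while the quality stays the same.
AΔ7: root A up a perfect fifth → E, giving EΔ7.
A-: root A up a perfect fifth → E, giving E-.
C♯7: root C♯ up a perfect fifth → G#, giving G#7.
A7: root A up a perfect fifth → E, giving E7.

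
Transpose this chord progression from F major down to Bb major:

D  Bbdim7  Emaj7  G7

G Ebdim7 Amaj7 C7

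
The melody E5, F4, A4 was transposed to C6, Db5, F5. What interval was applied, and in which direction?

up a minor sixth

Take the first pair: E5 → C6. E to C spans 6 letter names, so the interval is some kind of sixth.
E5 to C6 is 8 semitones, which makes it a minor sixth; the second version is higher, so the direction is up.
Checking another pair — A4 → F5 — gives the same interval.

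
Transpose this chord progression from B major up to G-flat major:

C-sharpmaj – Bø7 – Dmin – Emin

Abmaj Gbø7 Bbbmin Cbmin

B major up to G-flat major is a diminished sixth; each chord root moves by that interval while the quality stays the same.
C-sharpmaj: root C-sharp up a diminished sixth → Ab, giving Abmaj.
Bø7: root B up a diminished sixth → Gb, giving Gbø7.
Dmin: root D up a diminished sixth → Bbb, giving Bbbmin.
Emin: root E up a diminished sixth → Cb, giving Cbmin.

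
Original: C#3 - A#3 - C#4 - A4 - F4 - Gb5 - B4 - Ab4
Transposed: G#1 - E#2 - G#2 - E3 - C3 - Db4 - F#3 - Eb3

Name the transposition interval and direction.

down a perfect eleventh

Take the first pair: C#3 → G#1. C to G spans 11 letter names, so the interval is some kind of eleventh.
G#1 to C#3 is 17 semitones, which makes it a perfect eleventh; the second version is lower, so the direction is down.
Checking another pair — Ab4 → Eb3 — gives the same interval.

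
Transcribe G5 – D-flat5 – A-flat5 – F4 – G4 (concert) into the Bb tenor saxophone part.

A6 Eb6 Bb6 G5 A5

The Bb tenor saxophone sounds a major ninth below written, so the written part must be a major ninth above concert — transpose each note up.
G5 to A6
Db5 to Eb6
Ab5 to Bb6
F4 to G5
G4 to A5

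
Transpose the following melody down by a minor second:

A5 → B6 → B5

A5 down a minor second is G#5.
B6: a second down reaches A, and 1 semitone makes it A#6.
B5 down a minor second is A#5.

G#5 A#6 A#5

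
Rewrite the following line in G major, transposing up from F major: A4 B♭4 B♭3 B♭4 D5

B4 C5 C4 C5 E5

F major to G major up is a major second, so every note moves up by that interval.
A4 → B4
Bb4 → C5
Bb3 → C4
Bb4 → C5
D5 → E5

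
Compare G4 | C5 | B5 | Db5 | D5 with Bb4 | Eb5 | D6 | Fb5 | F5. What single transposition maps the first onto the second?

up a minor third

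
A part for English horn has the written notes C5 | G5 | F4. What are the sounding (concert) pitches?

F4 C5 Bb3

Written C4 on the English horn sounds as F3, a perfect fifth lower; apply that shift to every note.
C5 to F4
G5 to C5
F4 to Bb3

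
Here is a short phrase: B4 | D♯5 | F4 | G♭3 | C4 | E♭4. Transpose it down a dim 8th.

A diminished octave down from B4 gives B#3.
D#5 down a diminished octave is D##4.
F4: an octave down reaches F, and 11 semitones makes it F#3.
Gb3: an octave down reaches G, and 11 semitones makes it G2.
C4: an octave down reaches C, and 11 semitones makes it C#3.
A diminished octave down from Eb4 gives E3.

B#3 D##4 F#3 G2 C#3 E3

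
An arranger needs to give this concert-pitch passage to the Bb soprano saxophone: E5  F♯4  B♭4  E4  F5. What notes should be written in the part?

F#5 G#4 C5 F#4 G5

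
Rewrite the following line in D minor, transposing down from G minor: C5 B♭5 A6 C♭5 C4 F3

G4 F5 E6 Gb4 G3 C3

From G down to D is a perfect fourth; apply that to each pitch.
C5 gives G4
Bb5 gives F5
A6 gives E6
Cb5 gives Gb4
C4 gives G3
F3 gives C3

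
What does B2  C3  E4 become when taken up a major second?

B2: a second up reaches C, and 2 semitones makes it C#3.
C3 up a major second is D3.
A major second up from E4 gives F#4.

C#3 D3 F#4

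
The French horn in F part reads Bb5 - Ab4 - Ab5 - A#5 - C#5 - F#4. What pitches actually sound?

The French horn in F sounds a perfect fifth below written, so transpose each written note down a perfect fifth.
Bb5 becomes Eb5
Ab4 becomes Db4
Ab5 becomes Db5
A#5 becomes D#5
C#5 becomes F#4
F#4 becomes B3

Eb5 Db4 Db5 D#5 F#4 B3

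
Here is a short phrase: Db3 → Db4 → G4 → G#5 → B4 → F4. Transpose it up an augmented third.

Db3 up an augmented third is F#3.
Db4: a third up reaches F, and 5 semitones makes it F#4.
G4: a third up reaches B, and 5 semitones makes it B#4.
An augmented third up from G#5 gives B##5.
B4: a third up reaches D, and 5 semitones makes it D##5.
F4: a third up reaches A, and 5 semitones makes it A#4.

F#3 F#4 B#4 B##5 D##5 A#4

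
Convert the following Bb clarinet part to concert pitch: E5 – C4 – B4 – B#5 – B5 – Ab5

D5 Bb3 A4 A#5 A5 Gb5

The Bb clarinet sounds a major second below written, so transpose each written note down a major second.
E5 gives D5
C4 gives Bb3
B4 gives A4
B#5 gives A#5
B5 gives A5
Ab5 gives Gb5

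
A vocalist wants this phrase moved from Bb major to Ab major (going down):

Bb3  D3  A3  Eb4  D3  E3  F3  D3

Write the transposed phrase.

Ab3 C3 G3 Db4 C3 D3 Eb3 C3

Bb major to Ab major down is a major second, so every note moves down by that interval.
Bb3 becomes Ab3
D3 becomes C3
A3 becomes G3
Eb4 becomes Db4
D3 becomes C3
E3 becomes D3
F3 becomes Eb3
D3 becomes C3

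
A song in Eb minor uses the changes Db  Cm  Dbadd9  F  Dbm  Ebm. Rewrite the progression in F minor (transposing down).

Eb Dm Ebadd9 G Ebm Fm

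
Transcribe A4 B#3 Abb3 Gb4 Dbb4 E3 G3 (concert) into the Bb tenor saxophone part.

B5 C##5 Bbb4 Ab5 Ebb5 F#4 A4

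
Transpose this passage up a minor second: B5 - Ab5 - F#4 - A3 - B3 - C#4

C6 Bbb5 G4 Bb3 C4 D4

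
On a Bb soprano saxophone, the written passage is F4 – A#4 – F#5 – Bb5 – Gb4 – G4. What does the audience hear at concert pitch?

Eb4 G#4 E5 Ab5 Fb4 F4

The Bb soprano saxophone sounds a major second below written, so transpose each written note down a major second.
F4 gives Eb4
A#4 gives G#4
F#5 gives E5
Bb5 gives Ab5
Gb4 gives Fb4
G4 gives F4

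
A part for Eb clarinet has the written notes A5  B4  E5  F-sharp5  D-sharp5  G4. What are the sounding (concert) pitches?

C6 D5 G5 A5 F#5 Bb4

The Eb clarinet sounds a minor third above written, so transpose each written note up a minor third.
A5 → C6
B4 → D5
E5 → G5
F#5 → A5
D#5 → F#5
G4 → Bb4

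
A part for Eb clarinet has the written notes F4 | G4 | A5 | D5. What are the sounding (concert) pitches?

The Eb clarinet sounds a minor third above written, so transpose each written note up a minor third.
F4 -> Ab4
G4 -> Bb4
A5 -> C6
D5 -> F5

Ab4 Bb4 C6 F5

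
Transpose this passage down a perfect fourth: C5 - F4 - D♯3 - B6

C5 → G4
F4 → C4
D#3 → A#2
B6 → F#6

G4 C4 A#2 F#6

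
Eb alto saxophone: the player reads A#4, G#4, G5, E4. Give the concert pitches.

C#4 B3 Bb4 G3

The Eb alto saxophone sounds a major sixth below written, so transpose each written note down a major sixth.
A#4 becomes C#4
G#4 becomes B3
G5 becomes Bb4
E4 becomes G3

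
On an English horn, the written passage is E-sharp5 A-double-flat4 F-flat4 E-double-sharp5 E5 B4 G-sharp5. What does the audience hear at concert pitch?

A#4 Dbb4 Bbb3 A##4 A4 E4 C#5

Written C4 on the English horn sounds as F3, a perfect fifth lower; apply that shift to every note.
E#5 -> A#4
Abb4 -> Dbb4
Fb4 -> Bbb3
E##5 -> A##4
E5 -> A4
B4 -> E4
G#5 -> C#5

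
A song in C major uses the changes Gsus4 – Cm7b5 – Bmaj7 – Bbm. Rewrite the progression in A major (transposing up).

Esus4 Am7b5 G#maj7 Gm

C major up to A major is a major sixth; each chord root moves by that interval while the quality stays the same.
Gsus4: root G up a major sixth → E, giving Esus4.
Cm7b5: root C up a major sixth → A, giving Am7b5.
Bmaj7: root B up a major sixth → G#, giving G#maj7.
Bbm: root Bb up a major sixth → G, giving Gm.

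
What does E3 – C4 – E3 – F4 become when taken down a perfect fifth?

A2 F3 A2 Bb3

E3: a fifth down reaches A, and 7 semitones makes it A2.
A perfect fifth down from C4 gives F3.
E3: a fifth down reaches A, and 7 semitones makes it A2.
F4: a fifth down reaches B, and 7 semitones makes it Bb3.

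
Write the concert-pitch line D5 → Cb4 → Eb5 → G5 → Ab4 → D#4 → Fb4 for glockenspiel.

D3 Cb2 Eb3 G3 Ab2 D#2 Fb2

Written C4 sounds as C6 on the glockenspiel, so concert pitches are written a perfect fifteenth down.
D5 -> D3
Cb4 -> Cb2
Eb5 -> Eb3
G5 -> G3
Ab4 -> Ab2
D#4 -> D#2
Fb4 -> Fb2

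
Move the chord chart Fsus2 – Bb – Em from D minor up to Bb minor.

Dbsus2 Gb Cm

D minor up to Bb minor is a minor sixth; each chord root moves by that interval while the quality stays the same.
Fsus2: root F up a minor sixth → Db, giving Dbsus2.
Bb: root Bb up a minor sixth → Gb, giving Gb.
Em: root E up a minor sixth → C, giving Cm.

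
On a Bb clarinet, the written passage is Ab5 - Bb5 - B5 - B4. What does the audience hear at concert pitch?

Gb5 Ab5 A5 A4

Written C4 on the Bb clarinet sounds as Bb3, a major second lower; apply that shift to every note.
Ab5 gives Gb5
Bb5 gives Ab5
B5 gives A5
B4 gives A4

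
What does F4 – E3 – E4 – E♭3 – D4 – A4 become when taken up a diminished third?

F4: a third up reaches A, and 2 semitones makes it Abb4.
E3: a third up reaches G, and 2 semitones makes it Gb3.
A diminished third up from E4 gives Gb4.
Eb3 up a diminished third is Gbb3.
A diminished third up from D4 gives Fb4.
A4: a third up reaches C, and 2 semitones makes it Cb5.

Abb4 Gb3 Gb4 Gbb3 Fb4 Cb5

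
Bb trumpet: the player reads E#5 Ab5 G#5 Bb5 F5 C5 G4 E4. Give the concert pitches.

D#5 Gb5 F#5 Ab5 Eb5 Bb4 F4 D4

Written C4 on the Bb trumpet sounds as Bb3, a major second lower; apply that shift to every note.
E#5 to D#5
Ab5 to Gb5
G#5 to F#5
Bb5 to Ab5
F5 to Eb5
C5 to Bb4
G4 to F4
E4 to D4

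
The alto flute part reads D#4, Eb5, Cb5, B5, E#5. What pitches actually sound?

A#3 Bb4 Gb4 F#5 B#4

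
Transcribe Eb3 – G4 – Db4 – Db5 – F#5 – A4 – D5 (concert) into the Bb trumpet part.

The Bb trumpet sounds a major second below written, so the written part must be a major second above concert — transpose each note up.
Eb3 gives F3
G4 gives A4
Db4 gives Eb4
Db5 gives Eb5
F#5 gives G#5
A4 gives B4
D5 gives E5

F3 A4 Eb4 Eb5 G#5 B4 E5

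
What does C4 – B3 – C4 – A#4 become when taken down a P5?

C4 to F3
B3 to E3
C4 to F3
A#4 to D#4

F3 E3 F3 D#4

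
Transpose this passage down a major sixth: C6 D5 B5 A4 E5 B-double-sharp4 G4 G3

C6: a sixth down reaches E, and 9 semitones makes it Eb5.
D5 down a major sixth is F4.
B5: a sixth down reaches D, and 9 semitones makes it D5.
A4: a sixth down reaches C, and 9 semitones makes it C4.
A major sixth down from E5 gives G4.
B##4: a sixth down reaches D, and 9 semitones makes it D##4.
G4: a sixth down reaches B, and 9 semitones makes it Bb3.
G3: a sixth down reaches B, and 9 semitones makes it Bb2.

Eb5 F4 D5 C4 G4 D##4 Bb3 Bb2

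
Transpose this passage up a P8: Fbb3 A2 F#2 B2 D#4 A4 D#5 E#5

Fbb3 → Fbb4
A2 → A3
F#2 → F#3
B2 → B3
D#4 → D#5
A4 → A5
D#5 → D#6
E#5 → E#6

Fbb4 A3 F#3 B3 D#5 A5 D#6 E#6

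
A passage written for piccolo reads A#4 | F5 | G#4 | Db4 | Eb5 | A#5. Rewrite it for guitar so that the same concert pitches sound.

A#6 F7 G#6 Db6 Eb7 A#7

First find concert pitch: the piccolo sounds a perfect octave above written, so A#4 F5 G#4 Db4 Eb5 A#5 sounds A#5 F6 G#5 Db5 Eb6 A#6.
Then write for guitar: it sounds a perfect octave below written, so the part must be a perfect octave above concert.
A#5 → A#6
F6 → F7
G#5 → G#6
Db5 → Db6
Eb6 → Eb7
A#6 → A#7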